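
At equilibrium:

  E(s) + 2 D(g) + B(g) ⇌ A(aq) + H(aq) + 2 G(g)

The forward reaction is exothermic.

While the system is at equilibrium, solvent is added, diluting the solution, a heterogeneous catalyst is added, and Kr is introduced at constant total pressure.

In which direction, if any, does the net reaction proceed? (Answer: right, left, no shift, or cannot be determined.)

Dilution lowers every aqueous concentration by the same factor. Δn_aq = 2 − 0 = +2, so the system shifts toward the side with more dissolved moles — to the right.
A catalyst speeds both forward and reverse rates equally; it changes neither Q nor K — no shift from this change.
Adding inert gas at constant total pressure expands the volume and lowers every reacting partial pressure. With Δn_gas = 2 − 3 = -1, Q moves away from K toward the side with fewer gas moles, so the system shifts toward the side with more gas moles — to the left.
The individual effects push in opposite directions; without quantitative information the net direction cannot be determined.

cannot be determined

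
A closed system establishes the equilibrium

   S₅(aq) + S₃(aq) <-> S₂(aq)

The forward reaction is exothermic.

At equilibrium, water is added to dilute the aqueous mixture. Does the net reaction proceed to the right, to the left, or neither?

left

Dilution lowers every aqueous concentration by the same factor. Δn_aq = 1 − 2 = -1, so the system shifts toward the side with more dissolved moles — to the left.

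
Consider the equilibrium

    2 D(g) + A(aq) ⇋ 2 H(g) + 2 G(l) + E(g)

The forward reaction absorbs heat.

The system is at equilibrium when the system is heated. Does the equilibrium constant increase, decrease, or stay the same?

increases

K depends on temperature via the van 't Hoff relation. The forward reaction is endothermic, so raising T increases K.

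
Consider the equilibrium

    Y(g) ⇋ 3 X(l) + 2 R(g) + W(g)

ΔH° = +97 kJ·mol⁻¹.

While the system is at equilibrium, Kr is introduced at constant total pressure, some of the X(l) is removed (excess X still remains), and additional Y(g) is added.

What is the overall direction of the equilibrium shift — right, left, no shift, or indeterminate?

right

Adding inert gas at constant total pressure expands the volume and lowers every reacting partial pressure. With Δn_gas = 3 − 1 = +2, Q moves away from K toward the side with fewer gas moles, so the system shifts toward the side with more gas moles — to the right.
X is a pure liquid; its activity is 1 regardless of amount, so Q is unaffected — no shift from this change.
Adding Y (g), a reactant, drives the reaction to the right.
Only the nonzero effect(s) matter; the net shift is to the right.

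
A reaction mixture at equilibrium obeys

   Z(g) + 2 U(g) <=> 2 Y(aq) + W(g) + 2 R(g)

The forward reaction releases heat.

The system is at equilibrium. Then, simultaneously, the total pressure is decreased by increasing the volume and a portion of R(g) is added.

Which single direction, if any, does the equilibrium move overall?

left

Gas moles: reactants 3, products 3. Δn_gas = 0, so a volume change leaves Q equal to K — no shift from this change.
Adding R (g), a product, drives the reaction to the left.
Only the nonzero effect(s) matter; the net shift is to the left.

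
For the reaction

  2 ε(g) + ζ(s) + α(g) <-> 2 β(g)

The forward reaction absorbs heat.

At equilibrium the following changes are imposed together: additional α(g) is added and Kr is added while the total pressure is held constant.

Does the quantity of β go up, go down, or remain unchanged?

cannot be determined

Adding α (g), a reactant, drives the reaction to the right.
Adding inert gas at constant total pressure expands the volume and lowers every reacting partial pressure. With Δn_gas = 2 − 3 = -1, Q moves away from K toward the side with fewer gas moles, so the system shifts toward the side with more gas moles — to the left.
The two effects oppose each other, so the net shift — and hence the change in β — cannot be determined from the given information.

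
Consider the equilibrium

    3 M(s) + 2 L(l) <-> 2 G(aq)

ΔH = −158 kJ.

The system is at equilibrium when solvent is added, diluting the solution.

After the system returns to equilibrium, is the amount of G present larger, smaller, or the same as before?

Dilution lowers every aqueous concentration by the same factor. Δn_aq = 2 − 0 = +2, so the system shifts toward the side with more dissolved moles — to the right.
The net shift is to the right. G is a product, so its amount increases.

increases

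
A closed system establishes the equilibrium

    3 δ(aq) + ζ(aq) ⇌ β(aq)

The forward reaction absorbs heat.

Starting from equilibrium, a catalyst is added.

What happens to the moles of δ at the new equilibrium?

A catalyst speeds both forward and reverse rates equally; it changes neither Q nor K — no shift from this change.
No net shift occurs, so the amount of δ is unchanged.

unchanged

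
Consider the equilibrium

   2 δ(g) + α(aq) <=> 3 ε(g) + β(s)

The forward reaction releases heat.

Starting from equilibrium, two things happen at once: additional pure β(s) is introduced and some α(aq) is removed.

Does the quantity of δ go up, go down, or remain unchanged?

increases

β is a pure solid; its activity is 1 regardless of amount, so Q is unaffected — no shift from this change.
Removing α (aq), a reactant, drives the reaction to the left.
The net shift is to the left. δ is a reactant, so its amount increases.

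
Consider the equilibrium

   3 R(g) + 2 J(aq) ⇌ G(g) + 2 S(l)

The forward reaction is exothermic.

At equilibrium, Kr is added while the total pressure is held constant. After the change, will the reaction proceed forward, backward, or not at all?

left

Adding inert gas at constant total pressure expands the volume and lowers every reacting partial pressure. With Δn_gas = 1 − 3 = -2, Q moves away from K toward the side with fewer gas moles, so the system shifts toward the side with more gas moles — to the left.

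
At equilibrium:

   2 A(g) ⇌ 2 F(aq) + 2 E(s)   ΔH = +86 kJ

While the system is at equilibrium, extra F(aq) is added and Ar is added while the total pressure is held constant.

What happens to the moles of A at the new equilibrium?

Adding F (aq), a product, drives the reaction to the left.
Adding inert gas at constant total pressure expands the volume and lowers every reacting partial pressure. With Δn_gas = 0 − 2 = -2, Q moves away from K toward the side with fewer gas moles, so the system shifts toward the side with more gas moles — to the left.
The net shift is to the left. A is a reactant, so its amount increases.

increases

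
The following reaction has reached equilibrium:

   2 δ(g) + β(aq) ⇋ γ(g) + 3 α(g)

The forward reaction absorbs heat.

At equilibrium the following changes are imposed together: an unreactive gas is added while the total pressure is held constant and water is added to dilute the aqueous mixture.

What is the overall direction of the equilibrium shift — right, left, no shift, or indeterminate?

Adding inert gas at constant total pressure expands the volume and lowers every reacting partial pressure. With Δn_gas = 4 − 2 = +2, Q moves away from K toward the side with fewer gas moles, so the system shifts toward the side with more gas moles — to the right.
Dilution lowers every aqueous concentration by the same factor. Δn_aq = 0 − 1 = -1, so the system shifts toward the side with more dissolved moles — to the left.
The individual effects push in opposite directions; without quantitative information the net direction cannot be determined.

cannot be determined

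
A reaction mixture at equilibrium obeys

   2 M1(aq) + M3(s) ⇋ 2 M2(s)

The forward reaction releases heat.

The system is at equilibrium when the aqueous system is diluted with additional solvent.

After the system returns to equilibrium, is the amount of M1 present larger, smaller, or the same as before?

increases

Dilution lowers every aqueous concentration by the same factor. Δn_aq = 0 − 2 = -2, so the system shifts toward the side with more dissolved moles — to the left.
The net shift is to the left. M1 is a reactant, so its amount increases.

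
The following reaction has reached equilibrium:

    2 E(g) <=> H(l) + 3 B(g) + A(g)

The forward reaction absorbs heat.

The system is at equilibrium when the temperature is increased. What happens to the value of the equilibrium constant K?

K depends on temperature via the van 't Hoff relation. The forward reaction is endothermic, so raising T increases K.

increases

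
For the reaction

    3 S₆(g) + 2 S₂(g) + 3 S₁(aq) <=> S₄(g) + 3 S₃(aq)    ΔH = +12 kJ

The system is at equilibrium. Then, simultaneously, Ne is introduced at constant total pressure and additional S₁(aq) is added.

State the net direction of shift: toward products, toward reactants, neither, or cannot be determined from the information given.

cannot be determined

Adding inert gas at constant total pressure expands the volume and lowers every reacting partial pressure. With Δn_gas = 1 − 5 = -4, Q moves away from K toward the side with fewer gas moles, so the system shifts toward the side with more gas moles — to the left.
Adding S₁ (aq), a reactant, drives the reaction to the right.
The individual effects push in opposite directions; without quantitative information the net direction cannot be determined.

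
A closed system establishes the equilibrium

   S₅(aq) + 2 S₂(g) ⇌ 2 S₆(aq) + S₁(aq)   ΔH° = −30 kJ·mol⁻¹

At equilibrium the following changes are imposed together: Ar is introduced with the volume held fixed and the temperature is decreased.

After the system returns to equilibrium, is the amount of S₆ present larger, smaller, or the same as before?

At constant volume, adding an inert gas leaves every reacting species' partial pressure unchanged, so Q is unchanged — no shift from this change.
The forward reaction is exothermic. Lowering T favours the exothermic direction — shift to the right.
The net shift is to the right. S₆ is a product, so its amount increases.

increases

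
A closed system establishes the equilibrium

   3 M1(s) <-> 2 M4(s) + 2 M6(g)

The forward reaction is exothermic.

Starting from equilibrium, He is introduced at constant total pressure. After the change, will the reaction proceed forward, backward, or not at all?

Adding inert gas at constant total pressure expands the volume and lowers every reacting partial pressure. With Δn_gas = 2 − 0 = +2, Q moves away from K toward the side with fewer gas moles, so the system shifts toward the side with more gas moles — to the right.

right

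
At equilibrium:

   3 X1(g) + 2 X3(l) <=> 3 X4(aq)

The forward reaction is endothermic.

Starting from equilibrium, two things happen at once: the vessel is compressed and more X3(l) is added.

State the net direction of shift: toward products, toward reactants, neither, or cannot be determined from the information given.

right

Gas moles: reactants 3, products 0 (Δn_gas = -3). Compression shifts the system toward the side with fewer moles of gas — to the right.
X3 is a pure liquid; its activity is 1 regardless of amount, so Q is unaffected — no shift from this change.
Only the nonzero effect(s) matter; the net shift is to the right.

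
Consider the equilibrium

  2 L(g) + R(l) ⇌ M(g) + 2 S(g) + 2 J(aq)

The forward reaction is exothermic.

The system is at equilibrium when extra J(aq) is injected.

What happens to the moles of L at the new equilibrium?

Adding J (aq), a product, drives the reaction to the left.
The net shift is to the left. L is a reactant, so its amount increases.

increases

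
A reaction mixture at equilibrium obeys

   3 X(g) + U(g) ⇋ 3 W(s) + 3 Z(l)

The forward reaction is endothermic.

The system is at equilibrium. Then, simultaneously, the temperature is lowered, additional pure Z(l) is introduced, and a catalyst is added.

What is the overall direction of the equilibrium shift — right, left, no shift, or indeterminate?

left

The forward reaction is endothermic. Lowering T favours the exothermic direction — shift to the left.
Z is a pure liquid; its activity is 1 regardless of amount, so Q is unaffected — no shift from this change.
A catalyst speeds both forward and reverse rates equally; it changes neither Q nor K — no shift from this change.
Only the nonzero effect(s) matter; the net shift is to the left.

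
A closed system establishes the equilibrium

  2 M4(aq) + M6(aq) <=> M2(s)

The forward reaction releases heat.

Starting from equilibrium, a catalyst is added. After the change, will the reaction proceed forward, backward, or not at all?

A catalyst speeds both forward and reverse rates equally; it changes neither Q nor K — no shift from this change.

no shift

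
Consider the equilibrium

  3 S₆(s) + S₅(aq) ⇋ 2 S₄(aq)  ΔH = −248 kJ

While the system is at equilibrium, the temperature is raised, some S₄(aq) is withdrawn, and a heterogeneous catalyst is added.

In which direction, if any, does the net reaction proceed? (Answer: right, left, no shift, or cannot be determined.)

The forward reaction is exothermic. Raising T favours the endothermic direction — shift to the left.
Removing S₄ (aq), a product, drives the reaction to the right.
A catalyst speeds both forward and reverse rates equally; it changes neither Q nor K — no shift from this change.
The individual effects push in opposite directions; without quantitative information the net direction cannot be determined.

cannot be determined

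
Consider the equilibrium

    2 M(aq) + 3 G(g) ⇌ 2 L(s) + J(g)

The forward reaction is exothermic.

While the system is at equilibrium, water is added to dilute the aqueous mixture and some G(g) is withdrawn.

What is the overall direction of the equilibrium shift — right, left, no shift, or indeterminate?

Dilution lowers every aqueous concentration by the same factor. Δn_aq = 0 − 2 = -2, so the system shifts toward the side with more dissolved moles — to the left.
Removing G (g), a reactant, drives the reaction to the left.
All effects act in the same direction — net shift to the left.

left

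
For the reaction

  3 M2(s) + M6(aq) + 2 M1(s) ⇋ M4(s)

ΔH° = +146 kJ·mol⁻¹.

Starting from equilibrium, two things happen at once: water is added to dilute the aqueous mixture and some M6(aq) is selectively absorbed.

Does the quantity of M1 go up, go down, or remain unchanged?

increases

Dilution lowers every aqueous concentration by the same factor. Δn_aq = 0 − 1 = -1, so the system shifts toward the side with more dissolved moles — to the left.
Removing M6 (aq), a reactant, drives the reaction to the left.
The net shift is to the left. M1 is a reactant, so its amount increases.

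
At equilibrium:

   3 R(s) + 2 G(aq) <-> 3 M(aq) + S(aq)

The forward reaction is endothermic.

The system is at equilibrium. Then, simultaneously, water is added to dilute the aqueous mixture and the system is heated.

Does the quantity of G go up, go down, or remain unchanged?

Dilution lowers every aqueous concentration by the same factor. Δn_aq = 4 − 2 = +2, so the system shifts toward the side with more dissolved moles — to the right.
The forward reaction is endothermic. Raising T favours the endothermic direction — shift to the right.
The net shift is to the right. G is a reactant, so its amount decreases.

decreases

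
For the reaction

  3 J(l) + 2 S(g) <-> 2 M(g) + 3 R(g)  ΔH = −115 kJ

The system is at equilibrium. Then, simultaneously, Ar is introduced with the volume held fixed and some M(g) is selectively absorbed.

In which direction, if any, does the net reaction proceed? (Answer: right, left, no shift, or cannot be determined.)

At constant volume, adding an inert gas leaves every reacting species' partial pressure unchanged, so Q is unchanged — no shift from this change.
Removing M (g), a product, drives the reaction to the right.
Only the nonzero effect(s) matter; the net shift is to the right.

right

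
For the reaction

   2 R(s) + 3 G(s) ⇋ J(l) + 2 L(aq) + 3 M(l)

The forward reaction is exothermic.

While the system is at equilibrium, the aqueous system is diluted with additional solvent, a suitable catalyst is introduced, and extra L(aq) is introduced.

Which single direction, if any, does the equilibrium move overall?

Dilution lowers every aqueous concentration by the same factor. Δn_aq = 2 − 0 = +2, so the system shifts toward the side with more dissolved moles — to the right.
A catalyst speeds both forward and reverse rates equally; it changes neither Q nor K — no shift from this change.
Adding L (aq), a product, drives the reaction to the left.
The individual effects push in opposite directions; without quantitative information the net direction cannot be determined.

cannot be determined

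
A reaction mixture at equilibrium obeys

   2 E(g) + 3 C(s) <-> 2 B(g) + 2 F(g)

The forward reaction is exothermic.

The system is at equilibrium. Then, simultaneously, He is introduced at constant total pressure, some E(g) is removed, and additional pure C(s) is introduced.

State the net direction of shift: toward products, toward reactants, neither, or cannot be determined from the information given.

cannot be determined

Adding inert gas at constant total pressure expands the volume and lowers every reacting partial pressure. With Δn_gas = 4 − 2 = +2, Q moves away from K toward the side with fewer gas moles, so the system shifts toward the side with more gas moles — to the right.
Removing E (g), a reactant, drives the reaction to the left.
C is a pure solid; its activity is 1 regardless of amount, so Q is unaffected — no shift from this change.
The individual effects push in opposite directions; without quantitative information the net direction cannot be determined.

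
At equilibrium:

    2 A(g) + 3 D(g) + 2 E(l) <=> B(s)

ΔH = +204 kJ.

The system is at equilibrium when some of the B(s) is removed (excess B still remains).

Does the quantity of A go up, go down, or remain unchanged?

unchanged

B is a pure solid; its activity is 1 regardless of amount, so Q is unaffected — no shift from this change.
No net shift occurs, so the amount of A is unchanged.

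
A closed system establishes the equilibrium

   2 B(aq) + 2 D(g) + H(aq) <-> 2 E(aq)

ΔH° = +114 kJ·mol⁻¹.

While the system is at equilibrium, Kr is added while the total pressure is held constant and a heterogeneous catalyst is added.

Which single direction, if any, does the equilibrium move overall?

Adding inert gas at constant total pressure expands the volume and lowers every reacting partial pressure. With Δn_gas = 0 − 2 = -2, Q moves away from K toward the side with fewer gas moles, so the system shifts toward the side with more gas moles — to the left.
A catalyst speeds both forward and reverse rates equally; it changes neither Q nor K — no shift from this change.
Only the nonzero effect(s) matter; the net shift is to the left.

left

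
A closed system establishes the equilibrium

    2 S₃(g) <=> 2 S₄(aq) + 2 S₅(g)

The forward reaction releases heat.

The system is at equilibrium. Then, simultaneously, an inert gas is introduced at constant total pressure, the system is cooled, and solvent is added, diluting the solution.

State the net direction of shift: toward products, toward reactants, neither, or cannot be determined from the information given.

Adding inert gas at constant total pressure expands the volume, scaling every reacting partial pressure by the same factor. Δn_gas = 2 − 2 = 0, so Q is unchanged — no shift.
The forward reaction is exothermic. Lowering T favours the exothermic direction — shift to the right.
Dilution lowers every aqueous concentration by the same factor. Δn_aq = 2 − 0 = +2, so the system shifts toward the side with more dissolved moles — to the right.
Only the nonzero effect(s) matter; the net shift is to the right.

right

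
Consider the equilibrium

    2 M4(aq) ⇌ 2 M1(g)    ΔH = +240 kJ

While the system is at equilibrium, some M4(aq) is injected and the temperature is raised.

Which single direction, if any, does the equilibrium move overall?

right

Adding M4 (aq), a reactant, drives the reaction to the right.
The forward reaction is endothermic. Raising T favours the endothermic direction — shift to the right.
All effects act in the same direction — net shift to the right.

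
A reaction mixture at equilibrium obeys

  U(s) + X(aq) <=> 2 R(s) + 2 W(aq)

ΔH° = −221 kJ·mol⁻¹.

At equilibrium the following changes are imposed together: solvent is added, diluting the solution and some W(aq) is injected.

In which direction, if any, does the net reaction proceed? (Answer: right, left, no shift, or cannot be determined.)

Dilution lowers every aqueous concentration by the same factor. Δn_aq = 2 − 1 = +1, so the system shifts toward the side with more dissolved moles — to the right.
Adding W (aq), a product, drives the reaction to the left.
The individual effects push in opposite directions; without quantitative information the net direction cannot be determined.

cannot be determined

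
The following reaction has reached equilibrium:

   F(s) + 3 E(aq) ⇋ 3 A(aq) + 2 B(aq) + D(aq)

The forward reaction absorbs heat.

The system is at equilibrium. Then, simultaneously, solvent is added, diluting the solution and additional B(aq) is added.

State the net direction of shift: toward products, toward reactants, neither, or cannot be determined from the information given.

Dilution lowers every aqueous concentration by the same factor. Δn_aq = 6 − 3 = +3, so the system shifts toward the side with more dissolved moles — to the right.
Adding B (aq), a product, drives the reaction to the left.
The individual effects push in opposite directions; without quantitative information the net direction cannot be determined.

cannot be determined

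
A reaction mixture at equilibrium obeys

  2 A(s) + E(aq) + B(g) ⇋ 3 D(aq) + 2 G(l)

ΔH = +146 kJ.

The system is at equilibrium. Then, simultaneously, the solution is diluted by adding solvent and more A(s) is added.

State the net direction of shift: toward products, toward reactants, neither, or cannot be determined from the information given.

Dilution lowers every aqueous concentration by the same factor. Δn_aq = 3 − 1 = +2, so the system shifts toward the side with more dissolved moles — to the right.
A is a pure solid; its activity is 1 regardless of amount, so Q is unaffected — no shift from this change.
Only the nonzero effect(s) matter; the net shift is to the right.

right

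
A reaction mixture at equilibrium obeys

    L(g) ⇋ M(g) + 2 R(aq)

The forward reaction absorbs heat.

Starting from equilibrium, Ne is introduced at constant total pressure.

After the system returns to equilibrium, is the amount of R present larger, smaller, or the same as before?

unchanged

Adding inert gas at constant total pressure expands the volume, scaling every reacting partial pressure by the same factor. Δn_gas = 1 − 1 = 0, so Q is unchanged — no shift.
No net shift occurs, so the amount of R is unchanged.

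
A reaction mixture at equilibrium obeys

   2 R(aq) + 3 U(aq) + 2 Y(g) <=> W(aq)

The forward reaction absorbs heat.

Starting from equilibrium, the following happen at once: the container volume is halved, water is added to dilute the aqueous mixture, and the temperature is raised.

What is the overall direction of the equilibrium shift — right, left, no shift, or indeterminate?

cannot be determined

Gas moles: reactants 2, products 0 (Δn_gas = -2). Compression shifts the system toward the side with fewer moles of gas — to the right.
Dilution lowers every aqueous concentration by the same factor. Δn_aq = 1 − 5 = -4, so the system shifts toward the side with more dissolved moles — to the left.
The forward reaction is endothermic. Raising T favours the endothermic direction — shift to the right.
The individual effects push in opposite directions; without quantitative information the net direction cannot be determined.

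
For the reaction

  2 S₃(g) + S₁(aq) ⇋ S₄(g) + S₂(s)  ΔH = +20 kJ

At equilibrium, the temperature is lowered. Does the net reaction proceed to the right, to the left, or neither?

The forward reaction is endothermic. Lowering T favours the exothermic direction — shift to the left.

left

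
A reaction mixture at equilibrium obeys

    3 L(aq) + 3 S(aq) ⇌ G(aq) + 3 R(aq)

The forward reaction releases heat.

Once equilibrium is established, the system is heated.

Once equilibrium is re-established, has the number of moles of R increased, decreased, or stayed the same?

decreases

The forward reaction is exothermic. Raising T favours the endothermic direction — shift to the left.
The net shift is to the left. R is a product, so its amount decreases.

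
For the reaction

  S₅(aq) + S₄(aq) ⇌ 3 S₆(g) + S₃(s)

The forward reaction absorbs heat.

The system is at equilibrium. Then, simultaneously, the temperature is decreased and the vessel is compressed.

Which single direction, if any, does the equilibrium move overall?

The forward reaction is endothermic. Lowering T favours the exothermic direction — shift to the left.
Gas moles: reactants 0, products 3 (Δn_gas = +3). Compression shifts the system toward the side with fewer moles of gas — to the left.
All effects act in the same direction — net shift to the left.

left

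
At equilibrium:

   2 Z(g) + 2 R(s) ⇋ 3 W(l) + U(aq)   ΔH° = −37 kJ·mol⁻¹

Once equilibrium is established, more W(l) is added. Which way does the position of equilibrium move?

W is a pure liquid; its activity is 1 regardless of amount, so Q is unaffected — no shift from this change.

no shift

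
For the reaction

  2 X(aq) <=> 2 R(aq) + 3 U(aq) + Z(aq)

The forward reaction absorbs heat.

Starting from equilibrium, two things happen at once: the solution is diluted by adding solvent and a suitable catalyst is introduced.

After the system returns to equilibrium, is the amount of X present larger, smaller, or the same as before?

Dilution lowers every aqueous concentration by the same factor. Δn_aq = 6 − 2 = +4, so the system shifts toward the side with more dissolved moles — to the right.
A catalyst speeds both forward and reverse rates equally; it changes neither Q nor K — no shift from this change.
The net shift is to the right. X is a reactant, so its amount decreases.

decreases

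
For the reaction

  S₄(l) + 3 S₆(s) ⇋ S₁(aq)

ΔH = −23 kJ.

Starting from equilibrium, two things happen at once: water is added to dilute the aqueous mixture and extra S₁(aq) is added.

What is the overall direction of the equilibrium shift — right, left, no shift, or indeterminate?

cannot be determined

Dilution lowers every aqueous concentration by the same factor. Δn_aq = 1 − 0 = +1, so the system shifts toward the side with more dissolved moles — to the right.
Adding S₁ (aq), a product, drives the reaction to the left.
The individual effects push in opposite directions; without quantitative information the net direction cannot be determined.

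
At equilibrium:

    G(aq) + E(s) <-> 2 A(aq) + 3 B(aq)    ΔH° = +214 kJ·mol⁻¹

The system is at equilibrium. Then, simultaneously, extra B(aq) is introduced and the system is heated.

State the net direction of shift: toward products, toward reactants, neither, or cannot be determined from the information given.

cannot be determined

Adding B (aq), a product, drives the reaction to the left.
The forward reaction is endothermic. Raising T favours the endothermic direction — shift to the right.
The individual effects push in opposite directions; without quantitative information the net direction cannot be determined.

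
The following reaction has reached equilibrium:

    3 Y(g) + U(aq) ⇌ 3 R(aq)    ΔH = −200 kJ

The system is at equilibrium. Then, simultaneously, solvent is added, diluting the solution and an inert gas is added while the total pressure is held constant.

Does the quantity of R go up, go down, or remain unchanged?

Dilution lowers every aqueous concentration by the same factor. Δn_aq = 3 − 1 = +2, so the system shifts toward the side with more dissolved moles — to the right.
Adding inert gas at constant total pressure expands the volume and lowers every reacting partial pressure. With Δn_gas = 0 − 3 = -3, Q moves away from K toward the side with fewer gas moles, so the system shifts toward the side with more gas moles — to the left.
The two effects oppose each other, so the net shift — and hence the change in R — cannot be determined from the given information.

cannot be determined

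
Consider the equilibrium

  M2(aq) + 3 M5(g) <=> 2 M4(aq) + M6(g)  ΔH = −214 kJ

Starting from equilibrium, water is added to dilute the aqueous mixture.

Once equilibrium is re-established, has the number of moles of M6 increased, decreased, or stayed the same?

Dilution lowers every aqueous concentration by the same factor. Δn_aq = 2 − 1 = +1, so the system shifts toward the side with more dissolved moles — to the right.
The net shift is to the right. M6 is a product, so its amount increases.

increases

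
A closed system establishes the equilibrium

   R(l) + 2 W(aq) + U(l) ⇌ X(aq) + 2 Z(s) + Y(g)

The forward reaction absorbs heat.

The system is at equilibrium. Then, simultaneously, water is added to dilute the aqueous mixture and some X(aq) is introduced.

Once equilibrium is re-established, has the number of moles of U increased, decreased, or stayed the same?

Dilution lowers every aqueous concentration by the same factor. Δn_aq = 1 − 2 = -1, so the system shifts toward the side with more dissolved moles — to the left.
Adding X (aq), a product, drives the reaction to the left.
The net shift is to the left. U is a reactant, so its amount increases.

increases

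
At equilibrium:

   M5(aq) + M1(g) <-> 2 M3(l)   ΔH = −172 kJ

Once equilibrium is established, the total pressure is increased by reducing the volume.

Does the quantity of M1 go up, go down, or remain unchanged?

Gas moles: reactants 1, products 0 (Δn_gas = -1). Compression shifts the system toward the side with fewer moles of gas — to the right.
The net shift is to the right. M1 is a reactant, so its amount decreases.

decreases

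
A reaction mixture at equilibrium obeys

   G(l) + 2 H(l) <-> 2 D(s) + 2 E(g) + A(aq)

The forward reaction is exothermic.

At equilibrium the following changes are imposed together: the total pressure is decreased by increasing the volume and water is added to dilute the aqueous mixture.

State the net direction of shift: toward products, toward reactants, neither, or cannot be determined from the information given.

right

Gas moles: reactants 0, products 2 (Δn_gas = +2). Expansion shifts the system toward the side with more moles of gas — to the right.
Dilution lowers every aqueous concentration by the same factor. Δn_aq = 1 − 0 = +1, so the system shifts toward the side with more dissolved moles — to the right.
All effects act in the same direction — net shift to the right.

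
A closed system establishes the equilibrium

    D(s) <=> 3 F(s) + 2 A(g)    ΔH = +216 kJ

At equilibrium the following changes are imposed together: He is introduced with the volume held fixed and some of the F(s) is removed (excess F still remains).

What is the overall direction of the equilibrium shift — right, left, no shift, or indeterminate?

At constant volume, adding an inert gas leaves every reacting species' partial pressure unchanged, so Q is unchanged — no shift from this change.
F is a pure solid; its activity is 1 regardless of amount, so Q is unaffected — no shift from this change.
None of the changes alters Q relative to K, so there is no net shift.

no shift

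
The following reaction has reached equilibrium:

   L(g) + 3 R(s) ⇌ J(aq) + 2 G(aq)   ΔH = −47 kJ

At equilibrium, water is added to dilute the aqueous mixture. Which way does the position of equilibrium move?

Dilution lowers every aqueous concentration by the same factor. Δn_aq = 3 − 0 = +3, so the system shifts toward the side with more dissolved moles — to the right.

right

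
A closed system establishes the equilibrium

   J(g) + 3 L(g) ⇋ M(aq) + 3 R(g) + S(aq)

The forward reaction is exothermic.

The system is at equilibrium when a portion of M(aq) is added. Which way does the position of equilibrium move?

left

Adding M (aq), a product, drives the reaction to the left.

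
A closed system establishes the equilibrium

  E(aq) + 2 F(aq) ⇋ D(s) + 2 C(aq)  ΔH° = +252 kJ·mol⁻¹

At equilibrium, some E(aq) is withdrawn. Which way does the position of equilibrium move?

left

Removing E (aq), a reactant, drives the reaction to the left.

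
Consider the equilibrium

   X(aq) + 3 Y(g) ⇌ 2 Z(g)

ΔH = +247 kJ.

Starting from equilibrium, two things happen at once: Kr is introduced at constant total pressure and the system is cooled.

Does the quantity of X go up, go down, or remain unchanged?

increases

Adding inert gas at constant total pressure expands the volume and lowers every reacting partial pressure. With Δn_gas = 2 − 3 = -1, Q moves away from K toward the side with fewer gas moles, so the system shifts toward the side with more gas moles — to the left.
The forward reaction is endothermic. Lowering T favours the exothermic direction — shift to the left.
The net shift is to the left. X is a reactant, so its amount increases.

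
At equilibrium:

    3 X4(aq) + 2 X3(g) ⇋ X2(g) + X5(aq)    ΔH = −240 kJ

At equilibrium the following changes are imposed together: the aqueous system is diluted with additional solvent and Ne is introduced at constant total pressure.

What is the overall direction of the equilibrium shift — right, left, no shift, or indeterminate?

left

Dilution lowers every aqueous concentration by the same factor. Δn_aq = 1 − 3 = -2, so the system shifts toward the side with more dissolved moles — to the left.
Adding inert gas at constant total pressure expands the volume and lowers every reacting partial pressure. With Δn_gas = 1 − 2 = -1, Q moves away from K toward the side with fewer gas moles, so the system shifts toward the side with more gas moles — to the left.
All effects act in the same direction — net shift to the left.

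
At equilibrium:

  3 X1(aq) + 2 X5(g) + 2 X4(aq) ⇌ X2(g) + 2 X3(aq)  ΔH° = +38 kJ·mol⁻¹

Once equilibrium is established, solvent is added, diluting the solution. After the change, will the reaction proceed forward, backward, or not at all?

Dilution lowers every aqueous concentration by the same factor. Δn_aq = 2 − 5 = -3, so the system shifts toward the side with more dissolved moles — to the left.

left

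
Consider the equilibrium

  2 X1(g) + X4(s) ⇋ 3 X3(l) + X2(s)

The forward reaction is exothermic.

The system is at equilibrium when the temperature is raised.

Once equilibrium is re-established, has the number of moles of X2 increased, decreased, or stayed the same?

The forward reaction is exothermic. Raising T favours the endothermic direction — shift to the left.
The net shift is to the left. X2 is a product, so its amount decreases.

decreases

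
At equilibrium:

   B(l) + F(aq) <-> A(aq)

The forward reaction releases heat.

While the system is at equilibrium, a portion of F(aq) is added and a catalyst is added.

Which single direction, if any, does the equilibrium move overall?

Adding F (aq), a reactant, drives the reaction to the right.
A catalyst speeds both forward and reverse rates equally; it changes neither Q nor K — no shift from this change.
Only the nonzero effect(s) matter; the net shift is to the right.

right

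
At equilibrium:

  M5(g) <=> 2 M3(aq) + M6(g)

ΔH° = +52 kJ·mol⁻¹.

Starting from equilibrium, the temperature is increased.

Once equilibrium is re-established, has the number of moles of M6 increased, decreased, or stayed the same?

increases

The forward reaction is endothermic. Raising T favours the endothermic direction — shift to the right.
The net shift is to the right. M6 is a product, so its amount increases.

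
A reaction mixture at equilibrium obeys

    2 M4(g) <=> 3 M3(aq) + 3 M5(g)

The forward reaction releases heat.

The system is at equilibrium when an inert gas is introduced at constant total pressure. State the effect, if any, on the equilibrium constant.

The equilibrium constant depends only on temperature. This perturbation may move the position of equilibrium, but since T is unchanged, K itself is unchanged.

unchanged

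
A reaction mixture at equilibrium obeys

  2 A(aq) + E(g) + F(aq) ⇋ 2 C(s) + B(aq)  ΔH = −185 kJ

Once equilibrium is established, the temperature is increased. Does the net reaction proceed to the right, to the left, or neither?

left

The forward reaction is exothermic. Raising T favours the endothermic direction — shift to the left.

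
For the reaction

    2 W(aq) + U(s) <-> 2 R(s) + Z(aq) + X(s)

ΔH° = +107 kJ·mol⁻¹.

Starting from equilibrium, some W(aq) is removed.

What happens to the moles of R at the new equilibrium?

Removing W (aq), a reactant, drives the reaction to the left.
The net shift is to the left. R is a product, so its amount decreases.

decreases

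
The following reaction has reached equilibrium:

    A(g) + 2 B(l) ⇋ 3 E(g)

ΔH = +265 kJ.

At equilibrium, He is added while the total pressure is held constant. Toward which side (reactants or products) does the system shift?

right

Adding inert gas at constant total pressure expands the volume and lowers every reacting partial pressure. With Δn_gas = 3 − 1 = +2, Q moves away from K toward the side with fewer gas moles, so the system shifts toward the side with more gas moles — to the right.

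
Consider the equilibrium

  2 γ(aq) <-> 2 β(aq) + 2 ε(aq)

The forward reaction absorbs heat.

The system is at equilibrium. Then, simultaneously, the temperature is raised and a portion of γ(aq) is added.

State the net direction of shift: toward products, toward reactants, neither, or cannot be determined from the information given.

right

The forward reaction is endothermic. Raising T favours the endothermic direction — shift to the right.
Adding γ (aq), a reactant, drives the reaction to the right.
All effects act in the same direction — net shift to the right.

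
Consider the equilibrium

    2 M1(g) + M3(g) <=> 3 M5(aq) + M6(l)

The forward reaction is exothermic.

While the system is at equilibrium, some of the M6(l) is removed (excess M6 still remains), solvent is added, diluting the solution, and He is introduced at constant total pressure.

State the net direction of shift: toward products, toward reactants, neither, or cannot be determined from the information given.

cannot be determined

M6 is a pure liquid; its activity is 1 regardless of amount, so Q is unaffected — no shift from this change.
Dilution lowers every aqueous concentration by the same factor. Δn_aq = 3 − 0 = +3, so the system shifts toward the side with more dissolved moles — to the right.
Adding inert gas at constant total pressure expands the volume and lowers every reacting partial pressure. With Δn_gas = 0 − 3 = -3, Q moves away from K toward the side with fewer gas moles, so the system shifts toward the side with more gas moles — to the left.
The individual effects push in opposite directions; without quantitative information the net direction cannot be determined.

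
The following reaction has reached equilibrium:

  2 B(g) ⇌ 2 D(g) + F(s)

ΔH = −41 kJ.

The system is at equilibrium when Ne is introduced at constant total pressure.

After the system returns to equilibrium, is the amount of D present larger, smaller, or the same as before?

Adding inert gas at constant total pressure expands the volume, scaling every reacting partial pressure by the same factor. Δn_gas = 2 − 2 = 0, so Q is unchanged — no shift.
No net shift occurs, so the amount of D is unchanged.

unchanged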